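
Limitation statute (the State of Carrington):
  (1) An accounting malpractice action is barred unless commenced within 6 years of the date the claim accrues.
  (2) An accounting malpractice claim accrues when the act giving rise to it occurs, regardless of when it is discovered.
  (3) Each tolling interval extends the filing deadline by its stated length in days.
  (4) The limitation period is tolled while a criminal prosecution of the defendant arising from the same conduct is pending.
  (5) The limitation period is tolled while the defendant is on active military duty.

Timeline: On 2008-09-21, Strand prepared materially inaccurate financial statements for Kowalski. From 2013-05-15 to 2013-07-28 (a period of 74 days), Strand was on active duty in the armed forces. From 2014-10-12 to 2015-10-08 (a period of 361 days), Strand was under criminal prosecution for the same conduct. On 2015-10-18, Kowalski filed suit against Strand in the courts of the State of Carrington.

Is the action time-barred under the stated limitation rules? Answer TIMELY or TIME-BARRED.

TIMELY

The claim accrued on 2008-09-21, when the wrongful act occurred.
6 years from 2008-09-21 is 2014-09-21.
Because the defendant's active military service ran from 2013-05-15 to 2013-07-28, the deadline is extended by 74 days to 2014-12-04.
The pending criminal prosecution from 2014-10-12 to 2015-10-08 tolled the period for 361 days, extending the deadline to 2015-11-30.
Filing on 2015-10-18 beat the 2015-11-30 deadline — the action is timely.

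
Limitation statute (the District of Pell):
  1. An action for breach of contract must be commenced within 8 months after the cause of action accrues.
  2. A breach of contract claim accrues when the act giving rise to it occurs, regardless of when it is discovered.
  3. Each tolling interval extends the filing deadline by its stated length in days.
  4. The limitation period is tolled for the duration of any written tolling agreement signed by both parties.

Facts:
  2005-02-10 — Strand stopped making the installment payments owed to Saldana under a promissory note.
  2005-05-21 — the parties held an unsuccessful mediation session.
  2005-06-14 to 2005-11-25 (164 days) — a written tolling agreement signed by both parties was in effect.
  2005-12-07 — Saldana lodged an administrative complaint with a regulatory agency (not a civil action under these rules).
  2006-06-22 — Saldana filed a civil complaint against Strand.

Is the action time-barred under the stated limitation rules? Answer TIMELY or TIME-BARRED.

The limitation period began to run on 2005-02-10.
The untolled deadline — 8 months after 2005-02-10 — is 2005-10-10.
The period was tolled for 164 days by the written tolling agreement (2005-06-14 to 2005-11-25), pushing the deadline to 2006-03-23.
The other events in the timeline have no effect on the limitation period under the stated rules.
The 2006-06-22 filing falls after the 2006-03-23 deadline; the claim is time-barred.

TIME-BARRED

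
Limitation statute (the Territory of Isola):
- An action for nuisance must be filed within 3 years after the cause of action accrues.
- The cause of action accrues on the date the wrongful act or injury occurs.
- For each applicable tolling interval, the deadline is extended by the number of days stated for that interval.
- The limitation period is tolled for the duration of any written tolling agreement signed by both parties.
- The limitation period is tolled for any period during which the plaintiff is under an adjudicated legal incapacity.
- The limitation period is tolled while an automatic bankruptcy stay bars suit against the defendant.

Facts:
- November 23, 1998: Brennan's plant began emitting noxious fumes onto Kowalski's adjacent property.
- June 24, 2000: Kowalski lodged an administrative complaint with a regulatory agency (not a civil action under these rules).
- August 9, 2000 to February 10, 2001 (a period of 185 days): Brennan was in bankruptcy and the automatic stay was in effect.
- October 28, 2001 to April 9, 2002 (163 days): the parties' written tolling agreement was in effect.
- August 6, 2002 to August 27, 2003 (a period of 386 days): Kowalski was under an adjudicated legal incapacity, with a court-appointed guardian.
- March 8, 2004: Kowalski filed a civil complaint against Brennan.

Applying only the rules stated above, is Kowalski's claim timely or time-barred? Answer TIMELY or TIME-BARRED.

The limitation period began to run on November 23, 1998.
The untolled deadline — 3 years after November 23, 1998 — is November 23, 2001.
The period was tolled for 185 days by the automatic bankruptcy stay (August 9, 2000 to February 10, 2001), pushing the deadline to May 27, 2002.
The written tolling agreement from October 28, 2001 to April 9, 2002 tolled the period for 163 days, extending the deadline to November 6, 2002.
The plaintiff's legal incapacity from August 6, 2002 to August 27, 2003 tolled the period for 386 days, extending the deadline to November 27, 2003.
None of the other events listed affects the running of the period under the stated rules.
The March 8, 2004 filing falls after the November 27, 2003 deadline; the claim is time-barred.

TIME-BARRED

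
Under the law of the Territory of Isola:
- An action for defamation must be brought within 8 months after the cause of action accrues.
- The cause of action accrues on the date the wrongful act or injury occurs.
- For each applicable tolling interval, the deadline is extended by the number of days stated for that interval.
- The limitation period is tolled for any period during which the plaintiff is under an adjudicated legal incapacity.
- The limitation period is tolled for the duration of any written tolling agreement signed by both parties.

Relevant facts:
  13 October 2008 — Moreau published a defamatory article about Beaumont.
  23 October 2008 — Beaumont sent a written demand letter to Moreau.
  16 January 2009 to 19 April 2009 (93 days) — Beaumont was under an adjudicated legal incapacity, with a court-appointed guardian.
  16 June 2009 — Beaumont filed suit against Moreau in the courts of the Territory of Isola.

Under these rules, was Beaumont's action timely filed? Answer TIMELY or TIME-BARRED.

The cause of action accrued on 13 October 2008, the date of the act.
Adding the 8 months base period to 13 October 2008 gives a deadline of 13 June 2009, before any tolling.
Because the plaintiff's legal incapacity ran from 16 January 2009 to 19 April 2009, the deadline is extended by 93 days to 14 September 2009.
The other events in the timeline have no effect on the limitation period under the stated rules.
Beaumont filed on 16 June 2009, before the 14 September 2009 deadline, so the action is timely.

TIMELY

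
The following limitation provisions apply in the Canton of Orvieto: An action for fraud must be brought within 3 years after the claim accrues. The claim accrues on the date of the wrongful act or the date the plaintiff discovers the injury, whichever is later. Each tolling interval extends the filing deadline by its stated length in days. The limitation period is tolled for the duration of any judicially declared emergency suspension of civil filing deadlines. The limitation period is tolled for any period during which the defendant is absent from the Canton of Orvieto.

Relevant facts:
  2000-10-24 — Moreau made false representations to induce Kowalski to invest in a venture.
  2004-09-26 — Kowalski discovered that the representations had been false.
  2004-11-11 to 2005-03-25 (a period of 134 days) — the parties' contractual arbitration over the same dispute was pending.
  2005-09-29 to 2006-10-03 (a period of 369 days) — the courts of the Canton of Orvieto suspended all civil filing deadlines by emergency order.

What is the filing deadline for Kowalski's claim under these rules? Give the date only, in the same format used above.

2008-09-29

Because discovery on 2004-09-26 post-dates the 2000-10-24 act, accrual under the later-of rule falls on 2004-09-26.
3 years from 2004-09-26 is 2007-09-26.
Because the emergency suspension of filing deadlines ran from 2005-09-29 to 2006-10-03, the deadline is extended by 369 days to 2008-09-29.
The pending related arbitration from 2004-11-11 to 2005-03-25 does not toll the period, because no stated rule makes a pending arbitration a tolling event.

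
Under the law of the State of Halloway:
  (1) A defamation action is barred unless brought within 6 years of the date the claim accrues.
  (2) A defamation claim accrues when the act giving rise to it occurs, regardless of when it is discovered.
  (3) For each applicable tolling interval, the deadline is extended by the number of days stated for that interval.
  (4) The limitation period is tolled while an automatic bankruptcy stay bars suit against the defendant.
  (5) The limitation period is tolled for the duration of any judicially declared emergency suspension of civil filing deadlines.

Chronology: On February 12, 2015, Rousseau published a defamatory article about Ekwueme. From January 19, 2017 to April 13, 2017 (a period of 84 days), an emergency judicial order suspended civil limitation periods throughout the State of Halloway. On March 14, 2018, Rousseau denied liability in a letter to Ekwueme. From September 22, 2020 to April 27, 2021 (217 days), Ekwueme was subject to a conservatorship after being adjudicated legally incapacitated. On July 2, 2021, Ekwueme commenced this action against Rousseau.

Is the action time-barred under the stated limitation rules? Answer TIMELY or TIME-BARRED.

The claim accrued on February 12, 2015, the date of the act.
Adding the 6 years base period to February 12, 2015 gives a deadline of February 12, 2021, before any tolling.
The period was tolled for 84 days by the emergency suspension of filing deadlines (January 19, 2017 to April 13, 2017), pushing the deadline to May 7, 2021.
The plaintiff's legal incapacity from September 22, 2020 to April 27, 2021 does not toll the period, because no stated rule makes the plaintiff's incapacity a tolling event.
The other events in the timeline have no effect on the limitation period under the stated rules.
The July 2, 2021 filing falls after the May 7, 2021 deadline; the claim is time-barred.

TIME-BARRED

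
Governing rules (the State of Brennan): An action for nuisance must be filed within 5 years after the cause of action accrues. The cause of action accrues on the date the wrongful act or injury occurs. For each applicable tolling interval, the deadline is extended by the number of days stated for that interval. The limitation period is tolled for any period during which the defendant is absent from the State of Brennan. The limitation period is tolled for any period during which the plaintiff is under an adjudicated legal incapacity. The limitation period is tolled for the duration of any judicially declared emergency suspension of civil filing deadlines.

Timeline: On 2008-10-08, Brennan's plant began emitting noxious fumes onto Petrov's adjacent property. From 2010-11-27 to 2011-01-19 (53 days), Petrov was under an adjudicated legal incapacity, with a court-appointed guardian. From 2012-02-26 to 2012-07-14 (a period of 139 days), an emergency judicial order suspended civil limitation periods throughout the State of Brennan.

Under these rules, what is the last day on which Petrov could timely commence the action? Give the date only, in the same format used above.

2014-04-18

The limitation period began to run on 2008-10-08.
The untolled deadline — 5 years after 2008-10-08 — is 2013-10-08.
Because the plaintiff's legal incapacity ran from 2010-11-27 to 2011-01-19, the deadline is extended by 53 days to 2013-11-30.
The emergency suspension of filing deadlines from 2012-02-26 to 2012-07-14 tolled the period for 139 days, extending the deadline to 2014-04-18.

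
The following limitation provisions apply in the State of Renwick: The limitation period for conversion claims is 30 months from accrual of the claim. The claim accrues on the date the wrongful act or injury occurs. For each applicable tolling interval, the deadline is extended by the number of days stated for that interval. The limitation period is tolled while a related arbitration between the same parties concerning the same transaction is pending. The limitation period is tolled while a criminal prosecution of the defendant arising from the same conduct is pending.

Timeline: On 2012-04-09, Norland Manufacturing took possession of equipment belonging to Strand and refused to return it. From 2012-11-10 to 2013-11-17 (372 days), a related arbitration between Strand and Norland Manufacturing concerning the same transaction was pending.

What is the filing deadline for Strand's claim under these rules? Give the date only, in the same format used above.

2015-10-16

The claim accrued on 2012-04-09, when the wrongful act occurred.
30 months from 2012-04-09 is 2014-10-09.
Because the pending related arbitration ran from 2012-11-10 to 2013-11-17, the deadline is extended by 372 days to 2015-10-16.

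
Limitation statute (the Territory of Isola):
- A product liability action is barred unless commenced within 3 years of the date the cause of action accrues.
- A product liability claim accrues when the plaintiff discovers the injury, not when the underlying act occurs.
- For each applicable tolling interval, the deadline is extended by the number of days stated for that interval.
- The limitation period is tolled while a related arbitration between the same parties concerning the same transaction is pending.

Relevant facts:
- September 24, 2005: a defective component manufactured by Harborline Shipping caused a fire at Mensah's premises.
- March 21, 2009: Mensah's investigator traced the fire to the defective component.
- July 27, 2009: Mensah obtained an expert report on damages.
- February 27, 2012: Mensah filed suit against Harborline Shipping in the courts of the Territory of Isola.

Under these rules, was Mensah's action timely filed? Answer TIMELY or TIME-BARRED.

Accrual is tied to discovery, so the period began on March 21, 2009 rather than on September 24, 2005 when the act occurred.
Adding the 3 years base period to March 21, 2009 gives a deadline of March 21, 2012, before any tolling.
The other events in the timeline have no effect on the limitation period under the stated rules.
The February 27, 2012 filing precedes the March 21, 2012 deadline; the claim is timely.

TIMELY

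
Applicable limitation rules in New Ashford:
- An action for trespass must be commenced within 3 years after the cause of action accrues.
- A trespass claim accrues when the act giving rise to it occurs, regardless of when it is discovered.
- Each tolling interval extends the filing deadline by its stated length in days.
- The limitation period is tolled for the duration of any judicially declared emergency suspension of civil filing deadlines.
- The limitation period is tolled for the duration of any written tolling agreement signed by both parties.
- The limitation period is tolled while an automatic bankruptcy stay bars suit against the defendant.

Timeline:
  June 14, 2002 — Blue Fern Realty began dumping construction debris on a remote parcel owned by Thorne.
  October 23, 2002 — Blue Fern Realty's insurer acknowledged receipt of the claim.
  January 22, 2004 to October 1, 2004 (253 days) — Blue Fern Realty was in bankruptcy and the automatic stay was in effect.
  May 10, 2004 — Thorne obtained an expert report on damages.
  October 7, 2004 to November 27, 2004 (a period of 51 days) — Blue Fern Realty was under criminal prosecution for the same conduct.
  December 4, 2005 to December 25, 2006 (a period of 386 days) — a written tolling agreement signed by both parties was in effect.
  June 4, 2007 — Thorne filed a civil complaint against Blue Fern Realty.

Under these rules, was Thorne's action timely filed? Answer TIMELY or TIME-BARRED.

TIME-BARRED

The cause of action accrued on June 14, 2002, the date of the act.
The untolled deadline — 3 years after June 14, 2002 — is June 14, 2005.
Because the automatic bankruptcy stay ran from January 22, 2004 to October 1, 2004, the deadline is extended by 253 days to February 22, 2006.
Because the written tolling agreement ran from December 4, 2005 to December 25, 2006, the deadline is extended by 386 days to March 15, 2007.
Although a criminal prosecution ran from October 7, 2004 to November 27, 2004, the stated rules do not make that a tolling event, so it is disregarded.
Nothing else in the chronology tolls or restarts the period.
The June 4, 2007 filing falls after the March 15, 2007 deadline; the claim is time-barred.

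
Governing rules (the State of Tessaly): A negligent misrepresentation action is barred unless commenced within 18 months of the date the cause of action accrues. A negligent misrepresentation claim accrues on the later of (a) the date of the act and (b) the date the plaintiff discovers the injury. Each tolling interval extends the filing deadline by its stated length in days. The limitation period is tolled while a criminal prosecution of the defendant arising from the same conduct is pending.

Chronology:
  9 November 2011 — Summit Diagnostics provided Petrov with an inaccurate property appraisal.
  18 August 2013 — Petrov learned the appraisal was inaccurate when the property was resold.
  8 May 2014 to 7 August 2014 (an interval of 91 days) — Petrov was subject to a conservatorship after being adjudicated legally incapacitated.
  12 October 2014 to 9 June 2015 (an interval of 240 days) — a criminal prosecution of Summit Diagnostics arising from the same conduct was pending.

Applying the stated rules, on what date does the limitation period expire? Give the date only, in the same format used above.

The claim accrued on 18 August 2013 — the later of the 9 November 2011 act and the 18 August 2013 discovery.
The untolled deadline — 18 months after 18 August 2013 — is 18 February 2015.
The period was tolled for 240 days by the pending criminal prosecution (12 October 2014 to 9 June 2015), pushing the deadline to 16 October 2015.
Although the plaintiff's incapacity ran from 8 May 2014 to 7 August 2014, the stated rules do not make that a tolling event, so it is disregarded.

16 October 2015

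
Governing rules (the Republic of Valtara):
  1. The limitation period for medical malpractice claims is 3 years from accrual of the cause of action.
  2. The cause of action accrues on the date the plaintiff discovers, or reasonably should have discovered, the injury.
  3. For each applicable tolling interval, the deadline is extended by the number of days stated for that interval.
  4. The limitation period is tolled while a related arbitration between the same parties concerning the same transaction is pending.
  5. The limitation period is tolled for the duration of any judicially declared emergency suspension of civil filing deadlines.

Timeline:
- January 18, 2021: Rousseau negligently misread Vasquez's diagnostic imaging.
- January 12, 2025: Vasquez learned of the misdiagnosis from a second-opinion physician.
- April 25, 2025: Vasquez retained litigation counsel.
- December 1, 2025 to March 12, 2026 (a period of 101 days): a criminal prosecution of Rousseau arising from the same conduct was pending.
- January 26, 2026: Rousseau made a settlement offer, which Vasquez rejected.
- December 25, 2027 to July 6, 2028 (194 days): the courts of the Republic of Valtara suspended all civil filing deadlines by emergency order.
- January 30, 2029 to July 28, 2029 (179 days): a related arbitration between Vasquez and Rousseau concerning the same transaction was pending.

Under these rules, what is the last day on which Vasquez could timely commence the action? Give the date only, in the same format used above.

July 24, 2028

Under the discovery rule, the claim accrued on January 12, 2025, when Vasquez discovered the injury — not on the January 18, 2021 date of the underlying act.
3 years from January 12, 2025 is January 12, 2028.
The emergency suspension of filing deadlines from December 25, 2027 to July 6, 2028 tolled the period for 194 days, extending the deadline to July 24, 2028.
The pending related arbitration starting January 30, 2029 came too late — the period had run on July 24, 2028 — and so does not extend the deadline.
The pending criminal prosecution from December 1, 2025 to March 12, 2026 does not toll the period, because no stated rule makes a criminal prosecution a tolling event.
None of the other events listed affects the running of the period under the stated rules.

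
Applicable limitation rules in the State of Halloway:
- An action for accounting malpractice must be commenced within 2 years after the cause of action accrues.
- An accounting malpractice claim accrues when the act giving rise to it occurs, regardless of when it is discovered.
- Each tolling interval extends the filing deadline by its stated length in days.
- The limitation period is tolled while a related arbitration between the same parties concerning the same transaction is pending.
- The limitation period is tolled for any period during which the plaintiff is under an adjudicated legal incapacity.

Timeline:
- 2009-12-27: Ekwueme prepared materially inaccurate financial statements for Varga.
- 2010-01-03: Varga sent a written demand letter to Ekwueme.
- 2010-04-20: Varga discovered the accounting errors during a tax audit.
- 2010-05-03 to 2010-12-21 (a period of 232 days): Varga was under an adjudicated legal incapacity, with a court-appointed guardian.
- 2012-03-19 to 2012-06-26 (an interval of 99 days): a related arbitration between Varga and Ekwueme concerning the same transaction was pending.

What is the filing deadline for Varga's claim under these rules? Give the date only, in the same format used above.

2012-11-22

Because the rule ties accrual to occurrence, the claim accrued on 2009-12-27, not on the 2010-04-20 discovery date.
2 years from 2009-12-27 is 2011-12-27.
The period was tolled for 232 days by the plaintiff's legal incapacity (2010-05-03 to 2010-12-21), pushing the deadline to 2012-08-15.
The period was tolled for 99 days by the pending related arbitration (2012-03-19 to 2012-06-26), pushing the deadline to 2012-11-22.
None of the other events listed affects the running of the period under the stated rules.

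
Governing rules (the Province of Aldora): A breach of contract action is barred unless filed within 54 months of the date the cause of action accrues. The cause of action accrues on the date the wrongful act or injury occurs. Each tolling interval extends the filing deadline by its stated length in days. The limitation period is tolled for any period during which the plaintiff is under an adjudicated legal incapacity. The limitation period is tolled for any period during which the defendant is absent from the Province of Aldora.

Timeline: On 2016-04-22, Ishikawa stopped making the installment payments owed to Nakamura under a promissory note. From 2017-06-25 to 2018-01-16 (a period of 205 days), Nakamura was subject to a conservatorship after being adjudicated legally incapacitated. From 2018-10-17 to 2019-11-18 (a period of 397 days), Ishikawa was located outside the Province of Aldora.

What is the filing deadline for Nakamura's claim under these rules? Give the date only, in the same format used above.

The limitation period began to run on 2016-04-22.
The untolled deadline — 54 months after 2016-04-22 — is 2020-10-22.
The plaintiff's legal incapacity from 2017-06-25 to 2018-01-16 tolled the period for 205 days, extending the deadline to 2021-05-15.
The defendant's absence from the jurisdiction from 2018-10-17 to 2019-11-18 tolled the period for 397 days, extending the deadline to 2022-06-16.

2022-06-16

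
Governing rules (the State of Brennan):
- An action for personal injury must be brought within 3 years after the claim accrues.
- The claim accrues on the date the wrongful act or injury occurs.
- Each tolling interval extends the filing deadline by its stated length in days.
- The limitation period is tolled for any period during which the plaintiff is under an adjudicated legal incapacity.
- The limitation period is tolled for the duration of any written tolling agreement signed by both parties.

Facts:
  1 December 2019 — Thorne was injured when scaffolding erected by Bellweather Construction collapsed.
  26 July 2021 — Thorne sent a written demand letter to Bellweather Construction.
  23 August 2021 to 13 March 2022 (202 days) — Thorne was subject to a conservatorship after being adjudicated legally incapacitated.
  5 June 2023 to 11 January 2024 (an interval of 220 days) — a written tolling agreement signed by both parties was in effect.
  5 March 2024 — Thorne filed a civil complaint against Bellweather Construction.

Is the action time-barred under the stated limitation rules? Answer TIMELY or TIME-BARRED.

TIME-BARRED

The claim accrued on 1 December 2019, when the wrongful act occurred.
3 years from 1 December 2019 is 1 December 2022.
The plaintiff's legal incapacity from 23 August 2021 to 13 March 2022 tolled the period for 202 days, extending the deadline to 21 June 2023.
The written tolling agreement from 5 June 2023 to 11 January 2024 tolled the period for 220 days, extending the deadline to 27 January 2024.
None of the other events listed affects the running of the period under the stated rules.
Thorne filed on 5 March 2024, after the 27 January 2024 deadline, so the action is time-barred.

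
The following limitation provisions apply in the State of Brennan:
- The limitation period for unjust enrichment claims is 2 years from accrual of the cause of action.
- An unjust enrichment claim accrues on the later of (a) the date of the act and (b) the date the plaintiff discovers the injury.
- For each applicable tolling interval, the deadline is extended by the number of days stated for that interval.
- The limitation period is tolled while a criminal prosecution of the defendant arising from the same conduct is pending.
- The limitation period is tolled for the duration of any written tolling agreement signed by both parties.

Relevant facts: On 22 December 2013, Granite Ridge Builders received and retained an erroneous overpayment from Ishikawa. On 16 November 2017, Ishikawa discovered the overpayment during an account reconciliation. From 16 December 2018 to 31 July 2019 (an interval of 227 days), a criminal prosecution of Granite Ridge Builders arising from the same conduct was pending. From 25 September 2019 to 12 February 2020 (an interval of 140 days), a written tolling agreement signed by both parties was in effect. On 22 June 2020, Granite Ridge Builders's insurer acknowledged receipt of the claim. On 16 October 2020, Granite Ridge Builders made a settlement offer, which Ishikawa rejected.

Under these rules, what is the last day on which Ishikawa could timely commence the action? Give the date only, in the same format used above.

17 November 2020

Taking the later of the act (22 December 2013) and discovery (16 November 2017), the claim accrued on 16 November 2017.
2 years from 16 November 2017 is 16 November 2019.
The pending criminal prosecution from 16 December 2018 to 31 July 2019 tolled the period for 227 days, extending the deadline to 30 June 2020.
Because the written tolling agreement ran from 25 September 2019 to 12 February 2020, the deadline is extended by 140 days to 17 November 2020.
None of the other events listed affects the running of the period under the stated rules.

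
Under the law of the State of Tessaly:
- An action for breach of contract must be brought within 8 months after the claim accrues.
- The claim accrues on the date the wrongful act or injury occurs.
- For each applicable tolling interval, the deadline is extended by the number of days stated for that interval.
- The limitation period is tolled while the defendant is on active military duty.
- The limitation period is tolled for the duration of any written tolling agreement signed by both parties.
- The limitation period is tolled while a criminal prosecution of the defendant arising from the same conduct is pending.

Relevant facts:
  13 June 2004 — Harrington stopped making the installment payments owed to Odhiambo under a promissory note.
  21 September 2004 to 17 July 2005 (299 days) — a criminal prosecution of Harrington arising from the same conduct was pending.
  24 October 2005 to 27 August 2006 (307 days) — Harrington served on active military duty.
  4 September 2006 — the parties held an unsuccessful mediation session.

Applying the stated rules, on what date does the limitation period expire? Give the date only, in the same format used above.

12 October 2006

The limitation period began to run on 13 June 2004.
8 months from 13 June 2004 is 13 February 2005.
The pending criminal prosecution from 21 September 2004 to 17 July 2005 tolled the period for 299 days, extending the deadline to 9 December 2005.
Because the defendant's active military service ran from 24 October 2005 to 27 August 2006, the deadline is extended by 307 days to 12 October 2006.
None of the other events listed affects the running of the period under the stated rules.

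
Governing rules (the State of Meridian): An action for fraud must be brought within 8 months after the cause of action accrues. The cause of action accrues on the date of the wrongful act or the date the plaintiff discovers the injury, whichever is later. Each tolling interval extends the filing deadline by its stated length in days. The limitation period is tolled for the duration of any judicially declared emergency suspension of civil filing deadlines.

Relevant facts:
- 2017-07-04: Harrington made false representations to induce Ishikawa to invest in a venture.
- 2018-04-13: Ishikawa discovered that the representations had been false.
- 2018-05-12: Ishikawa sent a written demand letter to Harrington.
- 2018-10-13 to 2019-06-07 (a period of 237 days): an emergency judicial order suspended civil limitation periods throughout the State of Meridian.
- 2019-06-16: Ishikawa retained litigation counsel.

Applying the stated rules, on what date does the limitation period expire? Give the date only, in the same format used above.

2019-08-07

Taking the later of the act (2017-07-04) and discovery (2018-04-13), the claim accrued on 2018-04-13.
8 months from 2018-04-13 is 2018-12-13.
The period was tolled for 237 days by the emergency suspension of filing deadlines (2018-10-13 to 2019-06-07), pushing the deadline to 2019-08-07.
The other events in the timeline have no effect on the limitation period under the stated rules.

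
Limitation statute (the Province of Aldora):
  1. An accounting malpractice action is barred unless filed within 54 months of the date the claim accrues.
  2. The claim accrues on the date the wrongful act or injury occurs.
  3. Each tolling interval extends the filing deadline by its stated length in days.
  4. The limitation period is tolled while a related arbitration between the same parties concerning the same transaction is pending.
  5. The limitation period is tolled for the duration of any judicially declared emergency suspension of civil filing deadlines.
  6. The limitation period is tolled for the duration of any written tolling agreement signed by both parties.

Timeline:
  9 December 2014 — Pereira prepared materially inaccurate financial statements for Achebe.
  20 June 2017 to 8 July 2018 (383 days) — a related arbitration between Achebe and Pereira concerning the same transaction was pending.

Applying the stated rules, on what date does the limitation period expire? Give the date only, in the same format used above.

The claim accrued on 9 December 2014, when the wrongful act occurred.
54 months from 9 December 2014 is 9 June 2019.
The period was tolled for 383 days by the pending related arbitration (20 June 2017 to 8 July 2018), pushing the deadline to 26 June 2020.

26 June 2020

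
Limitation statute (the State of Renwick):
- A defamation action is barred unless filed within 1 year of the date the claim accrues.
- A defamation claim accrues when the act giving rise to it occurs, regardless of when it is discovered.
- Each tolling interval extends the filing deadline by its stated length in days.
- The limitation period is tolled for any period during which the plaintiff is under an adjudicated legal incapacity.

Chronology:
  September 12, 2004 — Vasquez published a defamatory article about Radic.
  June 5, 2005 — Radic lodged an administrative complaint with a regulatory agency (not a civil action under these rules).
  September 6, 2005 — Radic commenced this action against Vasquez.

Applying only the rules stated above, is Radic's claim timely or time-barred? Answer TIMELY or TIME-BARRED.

TIMELY

The claim accrued on September 12, 2004, when the wrongful act occurred.
The untolled deadline — 1 year after September 12, 2004 — is September 12, 2005.
The other events in the timeline have no effect on the limitation period under the stated rules.
The September 6, 2005 filing precedes the September 12, 2005 deadline; the claim is timely.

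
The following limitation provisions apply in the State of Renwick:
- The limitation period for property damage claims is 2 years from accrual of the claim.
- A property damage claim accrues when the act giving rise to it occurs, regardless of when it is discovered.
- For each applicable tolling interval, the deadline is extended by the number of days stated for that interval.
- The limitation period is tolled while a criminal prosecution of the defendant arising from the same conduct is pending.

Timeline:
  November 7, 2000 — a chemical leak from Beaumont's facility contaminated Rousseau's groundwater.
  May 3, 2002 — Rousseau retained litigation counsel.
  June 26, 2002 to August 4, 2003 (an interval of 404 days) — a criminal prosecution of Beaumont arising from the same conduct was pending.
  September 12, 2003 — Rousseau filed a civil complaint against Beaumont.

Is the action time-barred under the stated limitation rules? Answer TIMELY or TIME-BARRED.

TIMELY

The claim accrued on November 7, 2000, when the wrongful act occurred.
Adding the 2 years base period to November 7, 2000 gives a deadline of November 7, 2002, before any tolling.
The pending criminal prosecution from June 26, 2002 to August 4, 2003 tolled the period for 404 days, extending the deadline to December 16, 2003.
The other events in the timeline have no effect on the limitation period under the stated rules.
Rousseau filed on September 12, 2003, before the December 16, 2003 deadline, so the action is timely.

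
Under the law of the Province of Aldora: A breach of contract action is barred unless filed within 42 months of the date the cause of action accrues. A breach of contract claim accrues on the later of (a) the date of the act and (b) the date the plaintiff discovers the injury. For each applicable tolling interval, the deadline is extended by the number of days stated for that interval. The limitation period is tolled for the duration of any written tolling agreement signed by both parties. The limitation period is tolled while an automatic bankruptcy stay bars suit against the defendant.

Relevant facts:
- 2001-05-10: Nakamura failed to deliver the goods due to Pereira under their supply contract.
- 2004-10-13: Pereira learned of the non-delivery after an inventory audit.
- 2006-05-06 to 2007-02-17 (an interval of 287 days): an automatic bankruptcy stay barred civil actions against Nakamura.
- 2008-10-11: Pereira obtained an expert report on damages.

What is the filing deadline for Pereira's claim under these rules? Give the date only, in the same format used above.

Because discovery on 2004-10-13 post-dates the 2001-05-10 act, accrual under the later-of rule falls on 2004-10-13.
The untolled deadline — 42 months after 2004-10-13 — is 2008-04-13.
The automatic bankruptcy stay from 2006-05-06 to 2007-02-17 tolled the period for 287 days, extending the deadline to 2009-01-25.
None of the other events listed affects the running of the period under the stated rules.

2009-01-25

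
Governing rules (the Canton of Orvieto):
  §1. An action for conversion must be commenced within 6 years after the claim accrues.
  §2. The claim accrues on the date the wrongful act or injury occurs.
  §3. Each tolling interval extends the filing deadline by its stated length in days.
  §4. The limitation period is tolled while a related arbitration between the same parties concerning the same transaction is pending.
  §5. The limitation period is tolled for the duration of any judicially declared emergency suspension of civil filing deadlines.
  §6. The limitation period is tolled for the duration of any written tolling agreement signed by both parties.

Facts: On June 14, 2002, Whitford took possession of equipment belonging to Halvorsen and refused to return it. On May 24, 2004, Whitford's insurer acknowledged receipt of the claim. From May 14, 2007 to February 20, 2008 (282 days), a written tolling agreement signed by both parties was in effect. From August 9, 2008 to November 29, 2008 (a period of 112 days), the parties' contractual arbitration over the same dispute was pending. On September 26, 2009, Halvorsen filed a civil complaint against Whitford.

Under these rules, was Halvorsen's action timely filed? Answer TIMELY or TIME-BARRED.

TIME-BARRED

The limitation period began to run on June 14, 2002.
6 years from June 14, 2002 is June 14, 2008.
The period was tolled for 282 days by the written tolling agreement (May 14, 2007 to February 20, 2008), pushing the deadline to March 23, 2009.
Because the pending related arbitration ran from August 9, 2008 to November 29, 2008, the deadline is extended by 112 days to July 13, 2009.
Nothing else in the chronology tolls or restarts the period.
The September 26, 2009 filing falls after the July 13, 2009 deadline; the claim is time-barred.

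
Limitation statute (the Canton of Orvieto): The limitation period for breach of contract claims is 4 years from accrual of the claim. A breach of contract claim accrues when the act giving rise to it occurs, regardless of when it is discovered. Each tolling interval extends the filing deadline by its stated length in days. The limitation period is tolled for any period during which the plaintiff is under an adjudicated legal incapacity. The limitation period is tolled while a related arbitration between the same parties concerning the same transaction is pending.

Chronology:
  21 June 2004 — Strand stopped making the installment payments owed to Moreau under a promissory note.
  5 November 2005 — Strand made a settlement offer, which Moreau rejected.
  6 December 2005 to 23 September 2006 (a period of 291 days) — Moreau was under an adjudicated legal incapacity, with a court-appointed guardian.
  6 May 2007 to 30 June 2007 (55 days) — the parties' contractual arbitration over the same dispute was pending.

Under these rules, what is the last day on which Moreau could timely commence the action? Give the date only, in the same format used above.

The claim accrued on 21 June 2004, when the wrongful act occurred.
The untolled deadline — 4 years after 21 June 2004 — is 21 June 2008.
Because the plaintiff's legal incapacity ran from 6 December 2005 to 23 September 2006, the deadline is extended by 291 days to 8 April 2009.
Because the pending related arbitration ran from 6 May 2007 to 30 June 2007, the deadline is extended by 55 days to 2 June 2009.
Nothing else in the chronology tolls or restarts the period.

2 June 2009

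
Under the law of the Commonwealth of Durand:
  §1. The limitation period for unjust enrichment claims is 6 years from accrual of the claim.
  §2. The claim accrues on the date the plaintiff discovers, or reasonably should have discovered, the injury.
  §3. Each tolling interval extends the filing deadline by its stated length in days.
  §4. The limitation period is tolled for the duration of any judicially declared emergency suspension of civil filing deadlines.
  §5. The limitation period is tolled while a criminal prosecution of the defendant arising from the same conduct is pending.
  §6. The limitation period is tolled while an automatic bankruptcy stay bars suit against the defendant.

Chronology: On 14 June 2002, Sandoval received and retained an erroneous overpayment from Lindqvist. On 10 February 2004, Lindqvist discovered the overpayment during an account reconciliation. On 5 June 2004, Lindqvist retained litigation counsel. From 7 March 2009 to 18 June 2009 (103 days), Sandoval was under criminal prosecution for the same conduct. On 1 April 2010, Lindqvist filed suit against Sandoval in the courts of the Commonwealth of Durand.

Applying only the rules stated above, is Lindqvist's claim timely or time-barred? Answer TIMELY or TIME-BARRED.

Under the discovery rule, the claim accrued on 10 February 2004, when Lindqvist discovered the injury — not on the 14 June 2002 date of the underlying act.
The untolled deadline — 6 years after 10 February 2004 — is 10 February 2010.
The period was tolled for 103 days by the pending criminal prosecution (7 March 2009 to 18 June 2009), pushing the deadline to 24 May 2010.
The other events in the timeline have no effect on the limitation period under the stated rules.
The 1 April 2010 filing precedes the 24 May 2010 deadline; the claim is timely.

TIMELY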